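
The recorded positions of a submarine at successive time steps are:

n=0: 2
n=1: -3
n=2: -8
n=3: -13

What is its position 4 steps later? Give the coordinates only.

Each step adds -5 to the position.
step 4: -13 − 5 → -18
step 5: -18 − 5 → -23
step 6: -23 − 5 → -28
step 7: -28 − 5 → -33

-33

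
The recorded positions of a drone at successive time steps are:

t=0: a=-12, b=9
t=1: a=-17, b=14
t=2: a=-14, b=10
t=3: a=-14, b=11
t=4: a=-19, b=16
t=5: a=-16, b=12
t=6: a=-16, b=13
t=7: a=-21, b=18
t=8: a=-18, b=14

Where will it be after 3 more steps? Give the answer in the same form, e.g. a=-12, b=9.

Step-to-step displacements: (-5,+5), (+3,-4), (+0,+1), (-5,+5), (+3,-4), (+0,+1), (-5,+5), (+3,-4) — a repeating cycle of length 3.
step 9: apply (+0,+1) → a=-18, b=15
step 10: apply (-5,+5) → a=-23, b=20
step 11: apply (+3,-4) → a=-20, b=16

a=-20, b=16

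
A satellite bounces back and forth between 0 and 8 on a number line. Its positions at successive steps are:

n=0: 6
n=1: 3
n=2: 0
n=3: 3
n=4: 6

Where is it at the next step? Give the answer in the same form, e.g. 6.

7

The value travels 3 per step and bounces off the walls at 0 and 8.
  step 5: 6 → 7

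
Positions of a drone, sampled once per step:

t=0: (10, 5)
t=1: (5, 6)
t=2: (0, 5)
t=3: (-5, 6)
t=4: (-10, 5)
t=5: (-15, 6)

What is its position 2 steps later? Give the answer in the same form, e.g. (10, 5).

First: linear, -5 per step → -25 at step 7.
Second: cycles through 5, 6 every 2 steps. Step 7 lands at position 1 of the cycle → 6.

(-25, 6)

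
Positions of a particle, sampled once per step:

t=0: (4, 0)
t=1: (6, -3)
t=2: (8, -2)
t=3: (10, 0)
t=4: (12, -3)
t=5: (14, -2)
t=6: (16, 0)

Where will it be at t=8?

(20, -2)

First: linear, +2 per step → 20 at step 8.
Second: cycles through 0, -3, -2 every 3 steps. Step 8 lands at position 2 of the cycle → -2.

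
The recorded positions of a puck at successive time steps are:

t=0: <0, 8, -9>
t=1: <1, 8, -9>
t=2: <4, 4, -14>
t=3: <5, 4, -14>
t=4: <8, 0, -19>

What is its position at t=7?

<13, -4, -24>

Step-to-step displacements: <+1, +0, +0>, <+3, -4, -5>, <+1, +0, +0>, <+3, -4, -5> — a repeating cycle of length 2.
step 5: apply <+1, +0, +0> → <9, 0, -19>
step 6: apply <+3, -4, -5> → <12, -4, -24>
step 7: apply <+1, +0, +0> → <13, -4, -24>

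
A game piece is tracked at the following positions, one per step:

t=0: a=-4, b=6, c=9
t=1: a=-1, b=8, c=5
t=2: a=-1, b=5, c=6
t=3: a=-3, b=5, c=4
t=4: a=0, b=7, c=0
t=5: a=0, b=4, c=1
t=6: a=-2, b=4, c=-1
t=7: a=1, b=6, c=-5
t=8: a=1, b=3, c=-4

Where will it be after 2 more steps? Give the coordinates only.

Step-to-step displacements: (+3, +2, -4), (+0, -3, +1), (-2, +0, -2), (+3, +2, -4), (+0, -3, +1), (-2, +0, -2), (+3, +2, -4), (+0, -3, +1) — a repeating cycle of length 3.
step 9: apply (-2, +0, -2) → a=-1, b=3, c=-6
step 10: apply (+3, +2, -4) → a=2, b=5, c=-10

a=2, b=5, c=-10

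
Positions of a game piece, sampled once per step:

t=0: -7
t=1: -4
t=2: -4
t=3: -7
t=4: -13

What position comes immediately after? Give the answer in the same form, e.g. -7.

-22

First differences are +3, +0, -3, -6; their common second difference is -3 (constant acceleration).
step 5: -13 − 9 → -22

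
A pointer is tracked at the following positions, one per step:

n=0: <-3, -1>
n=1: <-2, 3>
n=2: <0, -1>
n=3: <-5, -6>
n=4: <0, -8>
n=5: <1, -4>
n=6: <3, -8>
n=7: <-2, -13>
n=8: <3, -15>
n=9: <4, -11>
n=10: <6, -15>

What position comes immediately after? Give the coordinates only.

Differencing gives <+1, +4>, <+2, -4>, <-5, -5>, <+5, -2>, <+1, +4>, <+2, -4>, <-5, -5>, <+5, -2>, <+1, +4>, <+2, -4>. This is the pattern <+1, +4>, <+2, -4>, <-5, -5>, <+5, -2> repeated.
step 11: apply <-5, -5> → <1, -20>

<1, -20>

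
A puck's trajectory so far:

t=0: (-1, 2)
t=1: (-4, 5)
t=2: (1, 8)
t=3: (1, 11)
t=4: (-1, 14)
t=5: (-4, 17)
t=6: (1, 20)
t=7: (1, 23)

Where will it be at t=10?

The first coordinate repeats the cycle [-1, -4, 1, 1] with period 4; step 10 mod 4 = 2, giving 1.
The second coordinate changes by +3 each step, so at step 10 it is 2 + 10·(3) = 32.

(1, 32)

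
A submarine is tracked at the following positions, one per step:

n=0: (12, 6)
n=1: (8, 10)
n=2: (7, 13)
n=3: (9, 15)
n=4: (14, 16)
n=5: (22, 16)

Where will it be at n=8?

(64, 10)

Successive displacements: (-4, +4), (-1, +3), (+2, +2), (+5, +1), (+8, +0) — each changes by (+3, -1).
step 6: (22, 16) + (+11, -1) → (33, 15)
step 7: (33, 15) + (+14, -2) → (47, 13)
step 8: (47, 13) + (+17, -3) → (64, 10)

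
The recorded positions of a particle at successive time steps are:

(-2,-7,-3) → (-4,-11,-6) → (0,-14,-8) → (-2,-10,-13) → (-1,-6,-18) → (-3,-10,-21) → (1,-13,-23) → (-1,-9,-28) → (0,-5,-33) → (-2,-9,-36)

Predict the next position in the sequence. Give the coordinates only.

(2,-12,-38)

Step-to-step displacements: (-2,-4,-3), (+4,-3,-2), (-2,+4,-5), (+1,+4,-5), (-2,-4,-3), (+4,-3,-2), (-2,+4,-5), (+1,+4,-5), (-2,-4,-3) — a repeating cycle of length 4.
step 10: apply (+4,-3,-2) → (2,-12,-38)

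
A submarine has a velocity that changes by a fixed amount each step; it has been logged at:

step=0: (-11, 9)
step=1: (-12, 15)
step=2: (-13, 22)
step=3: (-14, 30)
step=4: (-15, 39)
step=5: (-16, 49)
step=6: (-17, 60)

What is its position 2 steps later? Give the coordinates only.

(-19, 85)

Taking differences between consecutive positions: (-1, +6), (-1, +7), (-1, +8), (-1, +9), (-1, +10), (-1, +11). These grow by (+0, +1) each step.
step 7: (-17, 60) + (-1, +12) → (-18, 72)
step 8: (-18, 72) + (-1, +13) → (-19, 85)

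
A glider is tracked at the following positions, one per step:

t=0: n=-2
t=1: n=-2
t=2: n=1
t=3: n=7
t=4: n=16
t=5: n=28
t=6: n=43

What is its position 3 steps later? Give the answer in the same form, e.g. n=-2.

n=106

Successive displacements: +0, +3, +6, +9, +12, +15 — each changes by +3.
step 7: 43 + 18 → n=61
step 8: 61 + 21 → n=82
step 9: 82 + 24 → n=106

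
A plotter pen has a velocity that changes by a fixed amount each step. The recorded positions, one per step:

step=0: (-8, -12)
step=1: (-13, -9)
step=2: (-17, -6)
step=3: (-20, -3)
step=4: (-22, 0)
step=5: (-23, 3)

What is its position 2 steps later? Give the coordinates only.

(-22, 9)

Taking differences between consecutive positions: (-5, +3), (-4, +3), (-3, +3), (-2, +3), (-1, +3). These grow by (+1, +0) each step.
step 6: (-23, 3) + (+0, +3) → (-23, 6)
step 7: (-23, 6) + (+1, +3) → (-22, 9)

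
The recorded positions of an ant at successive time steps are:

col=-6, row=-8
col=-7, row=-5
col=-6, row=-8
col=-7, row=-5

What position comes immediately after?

Step-to-step displacements: (-1, +3), (+1, -3), (-1, +3); each is -1× the previous.
step 4: col=-7, row=-5 + (+1, -3) → col=-6, row=-8

col=-6, row=-8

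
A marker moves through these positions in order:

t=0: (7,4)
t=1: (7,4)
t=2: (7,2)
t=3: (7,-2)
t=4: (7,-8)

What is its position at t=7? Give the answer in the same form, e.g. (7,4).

(7,-38)

Taking differences between consecutive positions: (+0,+0), (+0,-2), (+0,-4), (+0,-6). These grow by (+0,-2) each step.
step 5: (7,-8) + (+0,-8) → (7,-16)
step 6: (7,-16) + (+0,-10) → (7,-26)
step 7: (7,-26) + (+0,-12) → (7,-38)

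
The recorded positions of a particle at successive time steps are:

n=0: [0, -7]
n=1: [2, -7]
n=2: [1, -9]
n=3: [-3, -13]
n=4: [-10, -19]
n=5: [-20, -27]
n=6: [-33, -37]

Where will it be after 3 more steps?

[-90, -79]

First differences are [+2, +0], [-1, -2], [-4, -4], [-7, -6], [-10, -8], [-13, -10]; their common second difference is [-3, -2] (constant acceleration).
step 7: [-33, -37] + [-16, -12] → [-49, -49]
step 8: [-49, -49] + [-19, -14] → [-68, -63]
step 9: [-68, -63] + [-22, -16] → [-90, -79]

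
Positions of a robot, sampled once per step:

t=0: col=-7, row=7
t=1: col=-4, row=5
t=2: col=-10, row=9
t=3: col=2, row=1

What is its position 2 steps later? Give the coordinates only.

col=26, row=-15

Step-to-step displacements: (+3,-2), (-6,+4), (+12,-8); each is -2× the previous.
step 4: col=2, row=1 + (-24,+16) → col=-22, row=17
step 5: col=-22, row=17 + (+48,-32) → col=26, row=-15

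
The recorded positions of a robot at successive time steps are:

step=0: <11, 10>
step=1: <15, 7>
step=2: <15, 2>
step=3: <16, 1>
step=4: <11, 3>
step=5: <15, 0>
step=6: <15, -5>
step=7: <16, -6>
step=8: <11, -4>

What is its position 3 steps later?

The moves between consecutive positions are <+4, -3>, <+0, -5>, <+1, -1>, <-5, +2>, <+4, -3>, <+0, -5>, <+1, -1>, <-5, +2>; they repeat the 4-cycle [<+4, -3>, <+0, -5>, <+1, -1>, <-5, +2>].
step 9: apply <+4, -3> → <15, -7>
step 10: apply <+0, -5> → <15, -12>
step 11: apply <+1, -1> → <16, -13>

<16, -13>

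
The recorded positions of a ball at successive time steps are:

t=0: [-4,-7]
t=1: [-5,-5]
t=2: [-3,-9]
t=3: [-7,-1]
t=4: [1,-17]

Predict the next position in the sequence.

[-15,15]

Consecutive displacements [-1,+2], [+2,-4], [-4,+8], [+8,-16] scale by a factor of -2 each step.
step 5: [1,-17] + [-16,+32] → [-15,15]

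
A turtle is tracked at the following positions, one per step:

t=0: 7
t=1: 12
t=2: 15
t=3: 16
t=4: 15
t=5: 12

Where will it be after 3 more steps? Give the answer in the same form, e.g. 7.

-9

Taking differences between consecutive positions: +5, +3, +1, -1, -3. These grow by -2 each step.
step 6: 12 − 5 → 7
step 7: 7 − 7 → 0
step 8: 0 − 9 → -9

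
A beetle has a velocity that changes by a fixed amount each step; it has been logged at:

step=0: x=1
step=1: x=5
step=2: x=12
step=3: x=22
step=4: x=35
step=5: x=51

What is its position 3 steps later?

Taking differences between consecutive positions: +4, +7, +10, +13, +16. These grow by +3 each step.
step 6: 51 + 19 → x=70
step 7: 70 + 22 → x=92
step 8: 92 + 25 → x=117

x=117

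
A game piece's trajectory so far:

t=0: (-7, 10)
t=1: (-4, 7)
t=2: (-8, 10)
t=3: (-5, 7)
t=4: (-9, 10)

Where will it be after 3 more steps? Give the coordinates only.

(-7, 7)

The moves between consecutive positions are (+3, -3), (-4, +3), (+3, -3), (-4, +3); they repeat the 2-cycle [(+3, -3), (-4, +3)].
step 5: apply (+3, -3) → (-6, 7)
step 6: apply (-4, +3) → (-10, 10)
step 7: apply (+3, -3) → (-7, 7)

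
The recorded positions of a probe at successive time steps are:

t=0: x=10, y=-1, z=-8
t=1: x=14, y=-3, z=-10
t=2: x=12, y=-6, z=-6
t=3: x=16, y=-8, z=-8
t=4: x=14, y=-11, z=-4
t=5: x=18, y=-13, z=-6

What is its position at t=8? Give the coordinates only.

x=18, y=-21, z=0

The moves between consecutive positions are (+4,-2,-2), (-2,-3,+4), (+4,-2,-2), (-2,-3,+4), (+4,-2,-2); they repeat the 2-cycle [(+4,-2,-2), (-2,-3,+4)].
step 6: apply (-2,-3,+4) → x=16, y=-16, z=-2
step 7: apply (+4,-2,-2) → x=20, y=-18, z=-4
step 8: apply (-2,-3,+4) → x=18, y=-21, z=0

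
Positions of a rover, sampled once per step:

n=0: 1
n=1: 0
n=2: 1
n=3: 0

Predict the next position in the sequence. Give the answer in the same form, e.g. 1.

1

The jumps are -1, +1, -1 — a geometric progression with ratio -1.
step 4: 0 + 1 → 1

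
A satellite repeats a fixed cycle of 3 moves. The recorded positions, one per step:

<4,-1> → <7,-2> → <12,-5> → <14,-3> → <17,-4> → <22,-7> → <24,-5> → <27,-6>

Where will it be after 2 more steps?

<34,-7>

Step-to-step displacements: <+3,-1>, <+5,-3>, <+2,+2>, <+3,-1>, <+5,-3>, <+2,+2>, <+3,-1> — a repeating cycle of length 3.
step 8: apply <+5,-3> → <32,-9>
step 9: apply <+2,+2> → <34,-7>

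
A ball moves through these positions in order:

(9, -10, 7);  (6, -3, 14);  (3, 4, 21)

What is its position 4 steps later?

Constant displacement of (-3, +7, +7) per step.
step 3: (3, 4, 21) + (-3, +7, +7) → (0, 11, 28)
step 4: (0, 11, 28) + (-3, +7, +7) → (-3, 18, 35)
step 5: (-3, 18, 35) + (-3, +7, +7) → (-6, 25, 42)
step 6: (-6, 25, 42) + (-3, +7, +7) → (-9, 32, 49)

(-9, 32, 49)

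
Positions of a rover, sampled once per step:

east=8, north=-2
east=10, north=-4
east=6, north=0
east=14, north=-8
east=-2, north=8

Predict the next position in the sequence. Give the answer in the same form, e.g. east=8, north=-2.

east=30, north=-24

Step-to-step displacements: (+2,-2), (-4,+4), (+8,-8), (-16,+16); each is -2× the previous.
step 5: east=-2, north=8 + (+32,-32) → east=30, north=-24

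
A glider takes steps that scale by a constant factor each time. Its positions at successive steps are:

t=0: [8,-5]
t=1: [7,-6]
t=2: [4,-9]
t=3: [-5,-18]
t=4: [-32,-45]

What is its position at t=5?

[-113,-126]

Consecutive displacements [-1,-1], [-3,-3], [-9,-9], [-27,-27] scale by a factor of 3 each step.
step 5: [-32,-45] + [-81,-81] → [-113,-126]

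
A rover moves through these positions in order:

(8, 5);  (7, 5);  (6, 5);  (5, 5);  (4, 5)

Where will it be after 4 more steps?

(0, 5)

Each step adds (-1, +0) to the position.
step 5: (4, 5) + (-1, +0) → (3, 5)
step 6: (3, 5) + (-1, +0) → (2, 5)
step 7: (2, 5) + (-1, +0) → (1, 5)
step 8: (1, 5) + (-1, +0) → (0, 5)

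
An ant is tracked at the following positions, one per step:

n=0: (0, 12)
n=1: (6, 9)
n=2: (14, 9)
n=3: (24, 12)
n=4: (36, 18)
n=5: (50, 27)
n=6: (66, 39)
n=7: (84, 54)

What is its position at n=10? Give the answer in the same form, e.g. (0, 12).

Taking differences between consecutive positions: (+6, -3), (+8, +0), (+10, +3), (+12, +6), (+14, +9), (+16, +12), (+18, +15). These grow by (+2, +3) each step.
step 8: (84, 54) + (+20, +18) → (104, 72)
step 9: (104, 72) + (+22, +21) → (126, 93)
step 10: (126, 93) + (+24, +24) → (150, 117)

(150, 117)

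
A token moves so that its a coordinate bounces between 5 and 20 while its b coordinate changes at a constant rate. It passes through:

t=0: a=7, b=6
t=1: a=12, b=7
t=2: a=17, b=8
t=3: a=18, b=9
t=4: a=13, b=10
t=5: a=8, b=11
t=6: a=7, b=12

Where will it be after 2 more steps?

The a coordinate travels 5 per step and bounces off the walls at 5 and 20.
  step 7: 7 → 12
  step 8: 12 → 17
The b coordinate changes by +1 each step: at step 8 it is 14.

a=17, b=14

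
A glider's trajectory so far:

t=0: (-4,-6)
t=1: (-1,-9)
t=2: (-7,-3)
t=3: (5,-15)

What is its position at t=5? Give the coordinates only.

(29,-39)

The jumps are (+3,-3), (-6,+6), (+12,-12) — a geometric progression with ratio -2.
step 4: (5,-15) + (-24,+24) → (-19,9)
step 5: (-19,9) + (+48,-48) → (29,-39)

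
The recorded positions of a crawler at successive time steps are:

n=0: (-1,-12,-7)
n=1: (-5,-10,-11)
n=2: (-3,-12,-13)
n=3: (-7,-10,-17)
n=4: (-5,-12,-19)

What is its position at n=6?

(-7,-12,-25)

Step-to-step displacements: (-4,+2,-4), (+2,-2,-2), (-4,+2,-4), (+2,-2,-2) — a repeating cycle of length 2.
step 5: apply (-4,+2,-4) → (-9,-10,-23)
step 6: apply (+2,-2,-2) → (-7,-12,-25)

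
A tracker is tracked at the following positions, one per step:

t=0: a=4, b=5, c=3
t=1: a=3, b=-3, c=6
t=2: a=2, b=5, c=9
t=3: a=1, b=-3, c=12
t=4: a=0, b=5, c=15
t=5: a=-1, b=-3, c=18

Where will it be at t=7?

a=-3, b=-3, c=24

A: linear, -1 per step → -3 at step 7.
B: cycles through 5, -3 every 2 steps. Step 7 lands at position 1 of the cycle → -3.
C: linear, +3 per step → 24 at step 7.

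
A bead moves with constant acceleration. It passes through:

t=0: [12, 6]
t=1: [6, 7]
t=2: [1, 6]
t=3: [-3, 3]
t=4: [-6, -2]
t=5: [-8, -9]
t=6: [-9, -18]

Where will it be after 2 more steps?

Successive displacements: [-6, +1], [-5, -1], [-4, -3], [-3, -5], [-2, -7], [-1, -9] — each changes by [+1, -2].
step 7: [-9, -18] + [+0, -11] → [-9, -29]
step 8: [-9, -29] + [+1, -13] → [-8, -42]

[-8, -42]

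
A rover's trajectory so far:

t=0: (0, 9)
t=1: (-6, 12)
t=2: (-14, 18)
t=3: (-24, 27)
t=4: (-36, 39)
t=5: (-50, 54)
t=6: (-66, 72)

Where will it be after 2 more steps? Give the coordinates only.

First differences are (-6, +3), (-8, +6), (-10, +9), (-12, +12), (-14, +15), (-16, +18); their common second difference is (-2, +3) (constant acceleration).
step 7: (-66, 72) + (-18, +21) → (-84, 93)
step 8: (-84, 93) + (-20, +24) → (-104, 117)

(-104, 117)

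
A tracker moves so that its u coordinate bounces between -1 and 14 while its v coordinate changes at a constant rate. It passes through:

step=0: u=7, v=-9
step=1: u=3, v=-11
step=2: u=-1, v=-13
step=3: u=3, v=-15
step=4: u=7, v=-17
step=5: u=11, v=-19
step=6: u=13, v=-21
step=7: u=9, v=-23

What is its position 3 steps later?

u=1, v=-29

The u coordinate travels 4 per step and bounces off the walls at -1 and 14.
  step 8: 9 → 5
  step 9: 5 → 1
  step 10: 1 → 1
The v coordinate changes by -2 each step: at step 10 it is -29.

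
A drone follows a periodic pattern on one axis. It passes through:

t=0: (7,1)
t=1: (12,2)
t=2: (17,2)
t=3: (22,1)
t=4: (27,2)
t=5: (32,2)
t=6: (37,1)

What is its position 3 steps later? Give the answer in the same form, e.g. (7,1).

First: linear, +5 per step → 52 at step 9.
Second: cycles through 1, 2, 2 every 3 steps. Step 9 lands at position 0 of the cycle → 1.

(52,1)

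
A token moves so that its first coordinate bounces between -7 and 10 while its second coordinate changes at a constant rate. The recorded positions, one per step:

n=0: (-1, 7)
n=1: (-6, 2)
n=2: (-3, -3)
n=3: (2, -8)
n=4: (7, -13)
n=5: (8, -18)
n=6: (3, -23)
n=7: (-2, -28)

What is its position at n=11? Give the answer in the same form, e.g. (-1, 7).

(8, -48)

The first coordinate reflects between -7 and 10, moving 5 per step.
  step 8: -2 → -7
  step 9: -7 → -2
  step 10: -2 → 3
  step 11: 3 → 8
The second coordinate changes by -5 each step: at step 11 it is -48.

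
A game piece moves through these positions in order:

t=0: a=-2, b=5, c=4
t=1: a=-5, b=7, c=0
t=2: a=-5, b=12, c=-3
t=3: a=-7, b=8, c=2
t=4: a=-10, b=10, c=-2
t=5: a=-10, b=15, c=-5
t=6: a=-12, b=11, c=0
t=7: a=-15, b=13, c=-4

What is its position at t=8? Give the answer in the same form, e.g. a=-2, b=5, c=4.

Differencing gives (-3, +2, -4), (+0, +5, -3), (-2, -4, +5), (-3, +2, -4), (+0, +5, -3), (-2, -4, +5), (-3, +2, -4). This is the pattern (-3, +2, -4), (+0, +5, -3), (-2, -4, +5) repeated.
step 8: apply (+0, +5, -3) → a=-15, b=18, c=-7

a=-15, b=18, c=-7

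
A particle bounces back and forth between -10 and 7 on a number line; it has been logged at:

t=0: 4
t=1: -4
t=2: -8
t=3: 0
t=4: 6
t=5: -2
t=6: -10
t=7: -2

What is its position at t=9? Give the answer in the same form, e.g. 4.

The value reflects between -10 and 7, moving 8 per step.
  step 8: -2 → 6
  step 9: 6 → 0

0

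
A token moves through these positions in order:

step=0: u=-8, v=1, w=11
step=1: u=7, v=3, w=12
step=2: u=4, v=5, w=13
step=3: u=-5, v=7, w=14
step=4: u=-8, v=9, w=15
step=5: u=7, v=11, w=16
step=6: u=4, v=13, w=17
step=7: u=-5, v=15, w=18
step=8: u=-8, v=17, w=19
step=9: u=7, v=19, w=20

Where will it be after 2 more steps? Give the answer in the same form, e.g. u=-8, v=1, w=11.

u=-5, v=23, w=22

U: cycles through -8, 7, 4, -5 every 4 steps. Step 11 lands at position 3 of the cycle → -5.
V: linear, +2 per step → 23 at step 11.
W: linear, +1 per step → 22 at step 11.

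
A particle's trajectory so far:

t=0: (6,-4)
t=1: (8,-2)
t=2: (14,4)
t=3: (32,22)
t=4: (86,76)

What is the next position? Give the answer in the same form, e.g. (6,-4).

Consecutive displacements (+2,+2), (+6,+6), (+18,+18), (+54,+54) scale by a factor of 3 each step.
step 5: (86,76) + (+162,+162) → (248,238)

(248,238)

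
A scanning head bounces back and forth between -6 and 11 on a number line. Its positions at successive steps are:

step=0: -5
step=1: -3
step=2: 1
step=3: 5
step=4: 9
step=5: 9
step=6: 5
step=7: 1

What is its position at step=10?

-1

The value reflects between -6 and 11, moving 4 per step.
  step 8: 1 → -3
  step 9: -3 → -5
  step 10: -5 → -1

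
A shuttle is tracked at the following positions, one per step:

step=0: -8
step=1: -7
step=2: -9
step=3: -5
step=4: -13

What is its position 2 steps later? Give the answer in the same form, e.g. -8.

-29

Consecutive displacements +1, -2, +4, -8 scale by a factor of -2 each step.
step 5: -13 + 16 → 3
step 6: 3 − 32 → -29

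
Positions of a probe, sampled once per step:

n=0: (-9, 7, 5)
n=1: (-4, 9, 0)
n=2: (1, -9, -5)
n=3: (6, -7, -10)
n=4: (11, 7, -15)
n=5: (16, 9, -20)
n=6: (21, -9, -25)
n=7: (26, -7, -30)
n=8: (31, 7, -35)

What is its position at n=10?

The first coordinate changes by +5 each step, so at step 10 it is -9 + 10·(5) = 41.
The second coordinate repeats the cycle [7, 9, -9, -7] with period 4; step 10 mod 4 = 2, giving -9.
The third coordinate changes by -5 each step, so at step 10 it is 5 + 10·(-5) = -45.

(41, -9, -45)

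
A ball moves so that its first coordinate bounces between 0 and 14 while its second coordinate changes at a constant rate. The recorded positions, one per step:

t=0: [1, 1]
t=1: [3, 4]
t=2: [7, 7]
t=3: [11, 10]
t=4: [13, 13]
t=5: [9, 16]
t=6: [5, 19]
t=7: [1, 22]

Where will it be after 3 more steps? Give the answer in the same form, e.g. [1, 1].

[11, 31]

The first coordinate travels 4 per step and bounces off the walls at 0 and 14.
  step 8: 1 → 3
  step 9: 3 → 7
  step 10: 7 → 11
The second coordinate changes by +3 each step: at step 10 it is 31.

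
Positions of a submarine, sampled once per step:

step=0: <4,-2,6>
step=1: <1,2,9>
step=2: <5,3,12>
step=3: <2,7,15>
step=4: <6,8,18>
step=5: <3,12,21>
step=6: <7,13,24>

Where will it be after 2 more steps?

Differencing gives <-3,+4,+3>, <+4,+1,+3>, <-3,+4,+3>, <+4,+1,+3>, <-3,+4,+3>, <+4,+1,+3>. This is the pattern <-3,+4,+3>, <+4,+1,+3> repeated.
step 7: apply <-3,+4,+3> → <4,17,27>
step 8: apply <+4,+1,+3> → <8,18,30>

<8,18,30>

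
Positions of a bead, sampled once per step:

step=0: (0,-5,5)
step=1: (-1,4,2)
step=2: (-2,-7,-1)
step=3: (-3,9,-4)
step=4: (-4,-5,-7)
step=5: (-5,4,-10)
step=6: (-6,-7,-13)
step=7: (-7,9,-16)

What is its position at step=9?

The first coordinate changes by -1 each step, so at step 9 it is 0 + 9·(-1) = -9.
The second coordinate repeats the cycle [-5, 4, -7, 9] with period 4; step 9 mod 4 = 1, giving 4.
The third coordinate changes by -3 each step, so at step 9 it is 5 + 9·(-3) = -22.

(-9,4,-22)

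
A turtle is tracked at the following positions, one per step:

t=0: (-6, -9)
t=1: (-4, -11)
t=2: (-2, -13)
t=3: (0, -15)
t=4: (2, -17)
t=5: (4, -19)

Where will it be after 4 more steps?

(12, -27)

Constant displacement of (+2, -2) per step.
step 6: (4, -19) + (+2, -2) → (6, -21)
step 7: (6, -21) + (+2, -2) → (8, -23)
step 8: (8, -23) + (+2, -2) → (10, -25)
step 9: (10, -25) + (+2, -2) → (12, -27)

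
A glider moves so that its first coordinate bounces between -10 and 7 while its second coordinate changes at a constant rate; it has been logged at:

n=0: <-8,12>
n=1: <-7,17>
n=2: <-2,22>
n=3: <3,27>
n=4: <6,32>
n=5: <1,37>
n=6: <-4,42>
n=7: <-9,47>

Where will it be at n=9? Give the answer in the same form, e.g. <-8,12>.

The first coordinate travels 5 per step and bounces off the walls at -10 and 7.
  step 8: -9 → -6
  step 9: -6 → -1
The second coordinate changes by +5 each step: at step 9 it is 57.

<-1,57>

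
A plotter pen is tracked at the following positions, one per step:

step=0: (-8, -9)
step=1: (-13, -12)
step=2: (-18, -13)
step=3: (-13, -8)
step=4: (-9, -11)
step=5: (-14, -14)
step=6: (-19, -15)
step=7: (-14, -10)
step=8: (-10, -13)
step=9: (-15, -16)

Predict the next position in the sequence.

The moves between consecutive positions are (-5, -3), (-5, -1), (+5, +5), (+4, -3), (-5, -3), (-5, -1), (+5, +5), (+4, -3), (-5, -3); they repeat the 4-cycle [(-5, -3), (-5, -1), (+5, +5), (+4, -3)].
step 10: apply (-5, -1) → (-20, -17)

(-20, -17)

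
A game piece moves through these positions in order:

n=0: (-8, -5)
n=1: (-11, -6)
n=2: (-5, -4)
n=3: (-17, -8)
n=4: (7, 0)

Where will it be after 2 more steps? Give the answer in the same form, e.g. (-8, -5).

Step-to-step displacements: (-3, -1), (+6, +2), (-12, -4), (+24, +8); each is -2× the previous.
step 5: (7, 0) + (-48, -16) → (-41, -16)
step 6: (-41, -16) + (+96, +32) → (55, 16)

(55, 16)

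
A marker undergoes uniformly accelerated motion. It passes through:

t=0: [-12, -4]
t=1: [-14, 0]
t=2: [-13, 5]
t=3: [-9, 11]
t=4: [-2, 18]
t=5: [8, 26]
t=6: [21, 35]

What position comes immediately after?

First differences are [-2, +4], [+1, +5], [+4, +6], [+7, +7], [+10, +8], [+13, +9]; their common second difference is [+3, +1] (constant acceleration).
step 7: [21, 35] + [+16, +10] → [37, 45]

[37, 45]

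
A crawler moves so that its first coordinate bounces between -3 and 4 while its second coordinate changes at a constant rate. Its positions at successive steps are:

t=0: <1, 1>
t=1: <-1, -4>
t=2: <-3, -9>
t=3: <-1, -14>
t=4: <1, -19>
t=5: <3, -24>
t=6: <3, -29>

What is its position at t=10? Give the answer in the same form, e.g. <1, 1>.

The first coordinate reflects between -3 and 4, moving 2 per step.
  step 7: 3 → 1
  step 8: 1 → -1
  step 9: -1 → -3
  step 10: -3 → -1
The second coordinate changes by -5 each step: at step 10 it is -49.

<-1, -49>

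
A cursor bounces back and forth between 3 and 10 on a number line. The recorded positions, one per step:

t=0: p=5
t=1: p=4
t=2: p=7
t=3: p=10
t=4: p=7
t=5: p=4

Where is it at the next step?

The value reflects between 3 and 10, moving 3 per step.
  step 6: 4 → 5

p=5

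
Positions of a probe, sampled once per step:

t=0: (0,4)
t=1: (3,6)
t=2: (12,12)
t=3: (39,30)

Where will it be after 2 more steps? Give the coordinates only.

(363,246)

The jumps are (+3,+2), (+9,+6), (+27,+18) — a geometric progression with ratio 3.
step 4: (39,30) + (+81,+54) → (120,84)
step 5: (120,84) + (+243,+162) → (363,246)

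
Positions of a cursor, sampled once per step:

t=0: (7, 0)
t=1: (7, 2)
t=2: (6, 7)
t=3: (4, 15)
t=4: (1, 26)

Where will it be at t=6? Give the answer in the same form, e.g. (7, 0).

Successive displacements: (+0, +2), (-1, +5), (-2, +8), (-3, +11) — each changes by (-1, +3).
step 5: (1, 26) + (-4, +14) → (-3, 40)
step 6: (-3, 40) + (-5, +17) → (-8, 57)

(-8, 57)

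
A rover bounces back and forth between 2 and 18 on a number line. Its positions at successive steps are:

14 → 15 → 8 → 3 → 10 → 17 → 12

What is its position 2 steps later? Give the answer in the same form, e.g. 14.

6

The value travels 7 per step and bounces off the walls at 2 and 18.
  step 7: 12 → 5
  step 8: 5 → 6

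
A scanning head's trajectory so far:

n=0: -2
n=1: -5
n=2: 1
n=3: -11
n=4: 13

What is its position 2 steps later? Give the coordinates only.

Step-to-step displacements: -3, +6, -12, +24; each is -2× the previous.
step 5: 13 − 48 → -35
step 6: -35 + 96 → 61

61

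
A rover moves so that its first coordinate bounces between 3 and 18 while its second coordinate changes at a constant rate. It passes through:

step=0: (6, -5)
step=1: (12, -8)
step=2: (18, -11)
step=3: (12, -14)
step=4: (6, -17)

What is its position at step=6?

(12, -23)

The first coordinate reflects between 3 and 18, moving 6 per step.
  step 5: 6 → 6
  step 6: 6 → 12
The second coordinate changes by -3 each step: at step 6 it is -23.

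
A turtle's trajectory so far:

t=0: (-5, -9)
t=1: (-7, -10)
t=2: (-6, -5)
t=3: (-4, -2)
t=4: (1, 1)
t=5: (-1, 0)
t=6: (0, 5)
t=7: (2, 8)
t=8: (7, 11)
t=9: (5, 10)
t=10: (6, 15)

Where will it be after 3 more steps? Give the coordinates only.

Step-to-step displacements: (-2, -1), (+1, +5), (+2, +3), (+5, +3), (-2, -1), (+1, +5), (+2, +3), (+5, +3), (-2, -1), (+1, +5) — a repeating cycle of length 4.
step 11: apply (+2, +3) → (8, 18)
step 12: apply (+5, +3) → (13, 21)
step 13: apply (-2, -1) → (11, 20)

(11, 20)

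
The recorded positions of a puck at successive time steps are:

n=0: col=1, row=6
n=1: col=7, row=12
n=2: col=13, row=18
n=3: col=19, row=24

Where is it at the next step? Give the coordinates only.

col=25, row=30

The position changes by (+6,+6) every step.
step 4: col=19, row=24 + (+6,+6) → col=25, row=30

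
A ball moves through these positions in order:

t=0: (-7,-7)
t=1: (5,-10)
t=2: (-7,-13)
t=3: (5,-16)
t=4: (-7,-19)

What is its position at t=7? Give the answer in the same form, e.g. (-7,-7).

First: cycles through -7, 5 every 2 steps. Step 7 lands at position 1 of the cycle → 5.
Second: linear, -3 per step → -28 at step 7.

(5,-28)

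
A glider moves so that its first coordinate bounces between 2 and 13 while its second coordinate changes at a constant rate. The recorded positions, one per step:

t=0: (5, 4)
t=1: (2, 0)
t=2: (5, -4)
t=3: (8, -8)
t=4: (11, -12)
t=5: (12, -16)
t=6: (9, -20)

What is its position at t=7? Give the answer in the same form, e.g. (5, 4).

The first coordinate reflects between 2 and 13, moving 3 per step.
  step 7: 9 → 6
The second coordinate changes by -4 each step: at step 7 it is -24.

(6, -24)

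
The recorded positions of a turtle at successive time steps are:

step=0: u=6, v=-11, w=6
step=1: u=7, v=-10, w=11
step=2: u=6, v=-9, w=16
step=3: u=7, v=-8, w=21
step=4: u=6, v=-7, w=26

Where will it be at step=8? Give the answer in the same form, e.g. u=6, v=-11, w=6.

U: cycles through 6, 7 every 2 steps. Step 8 lands at position 0 of the cycle → 6.
V: linear, +1 per step → -3 at step 8.
W: linear, +5 per step → 46 at step 8.

u=6, v=-3, w=46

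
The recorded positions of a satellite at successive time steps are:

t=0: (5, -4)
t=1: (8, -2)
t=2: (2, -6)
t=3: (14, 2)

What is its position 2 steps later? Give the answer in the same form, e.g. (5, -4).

Step-to-step displacements: (+3, +2), (-6, -4), (+12, +8); each is -2× the previous.
step 4: (14, 2) + (-24, -16) → (-10, -14)
step 5: (-10, -14) + (+48, +32) → (38, 18)

(38, 18)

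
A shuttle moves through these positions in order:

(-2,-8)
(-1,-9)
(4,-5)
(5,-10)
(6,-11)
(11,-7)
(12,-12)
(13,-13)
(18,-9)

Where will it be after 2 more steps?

(20,-15)

Step-to-step displacements: (+1,-1), (+5,+4), (+1,-5), (+1,-1), (+5,+4), (+1,-5), (+1,-1), (+5,+4) — a repeating cycle of length 3.
step 9: apply (+1,-5) → (19,-14)
step 10: apply (+1,-1) → (20,-15)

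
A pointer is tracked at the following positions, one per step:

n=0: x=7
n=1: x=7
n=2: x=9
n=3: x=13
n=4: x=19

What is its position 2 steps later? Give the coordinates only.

x=37

First differences are +0, +2, +4, +6; their common second difference is +2 (constant acceleration).
step 5: 19 + 8 → x=27
step 6: 27 + 10 → x=37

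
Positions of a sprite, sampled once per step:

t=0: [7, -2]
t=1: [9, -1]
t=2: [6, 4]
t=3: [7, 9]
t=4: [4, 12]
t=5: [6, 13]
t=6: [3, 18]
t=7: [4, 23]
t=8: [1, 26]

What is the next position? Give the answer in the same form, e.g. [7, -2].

[3, 27]

Differencing gives [+2, +1], [-3, +5], [+1, +5], [-3, +3], [+2, +1], [-3, +5], [+1, +5], [-3, +3]. This is the pattern [+2, +1], [-3, +5], [+1, +5], [-3, +3] repeated.
step 9: apply [+2, +1] → [3, 27]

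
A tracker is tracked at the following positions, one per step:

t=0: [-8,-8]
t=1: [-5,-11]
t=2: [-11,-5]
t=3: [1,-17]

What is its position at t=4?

Step-to-step displacements: [+3,-3], [-6,+6], [+12,-12]; each is -2× the previous.
step 4: [1,-17] + [-24,+24] → [-23,7]

[-23,7]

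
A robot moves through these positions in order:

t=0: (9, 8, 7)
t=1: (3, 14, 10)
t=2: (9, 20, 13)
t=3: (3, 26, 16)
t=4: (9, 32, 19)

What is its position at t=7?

The first coordinate repeats the cycle [9, 3] with period 2; step 7 mod 2 = 1, giving 3.
The second coordinate changes by +6 each step, so at step 7 it is 8 + 7·(6) = 50.
The third coordinate changes by +3 each step, so at step 7 it is 7 + 7·(3) = 28.

(3, 50, 28)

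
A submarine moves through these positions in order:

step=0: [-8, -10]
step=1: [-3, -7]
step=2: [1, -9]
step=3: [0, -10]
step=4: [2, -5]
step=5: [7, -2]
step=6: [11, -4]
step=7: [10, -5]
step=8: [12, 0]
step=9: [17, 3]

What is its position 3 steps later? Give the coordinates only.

The moves between consecutive positions are [+5, +3], [+4, -2], [-1, -1], [+2, +5], [+5, +3], [+4, -2], [-1, -1], [+2, +5], [+5, +3]; they repeat the 4-cycle [[+5, +3], [+4, -2], [-1, -1], [+2, +5]].
step 10: apply [+4, -2] → [21, 1]
step 11: apply [-1, -1] → [20, 0]
step 12: apply [+2, +5] → [22, 5]

[22, 5]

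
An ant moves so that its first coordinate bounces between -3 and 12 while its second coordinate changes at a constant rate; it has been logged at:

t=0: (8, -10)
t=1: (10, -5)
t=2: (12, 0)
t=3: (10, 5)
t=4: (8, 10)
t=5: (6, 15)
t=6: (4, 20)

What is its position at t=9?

(-2, 35)

The first coordinate travels 2 per step and bounces off the walls at -3 and 12.
  step 7: 4 → 2
  step 8: 2 → 0
  step 9: 0 → -2
The second coordinate changes by +5 each step: at step 9 it is 35.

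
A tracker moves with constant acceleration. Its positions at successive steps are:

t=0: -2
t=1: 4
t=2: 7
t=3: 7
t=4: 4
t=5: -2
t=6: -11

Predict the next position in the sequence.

Taking differences between consecutive positions: +6, +3, +0, -3, -6, -9. These grow by -3 each step.
step 7: -11 − 12 → -23

-23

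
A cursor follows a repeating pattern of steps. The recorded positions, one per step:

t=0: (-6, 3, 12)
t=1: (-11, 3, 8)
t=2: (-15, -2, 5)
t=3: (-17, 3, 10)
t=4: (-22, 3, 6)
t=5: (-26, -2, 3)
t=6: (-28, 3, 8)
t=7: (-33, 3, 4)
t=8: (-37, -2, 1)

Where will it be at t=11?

(-48, -2, -1)

Differencing gives (-5, +0, -4), (-4, -5, -3), (-2, +5, +5), (-5, +0, -4), (-4, -5, -3), (-2, +5, +5), (-5, +0, -4), (-4, -5, -3). This is the pattern (-5, +0, -4), (-4, -5, -3), (-2, +5, +5) repeated.
step 9: apply (-2, +5, +5) → (-39, 3, 6)
step 10: apply (-5, +0, -4) → (-44, 3, 2)
step 11: apply (-4, -5, -3) → (-48, -2, -1)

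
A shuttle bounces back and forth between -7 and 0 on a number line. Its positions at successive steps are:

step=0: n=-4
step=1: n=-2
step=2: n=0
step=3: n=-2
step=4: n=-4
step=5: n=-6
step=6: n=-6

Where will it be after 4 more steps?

n=-2

The value travels 2 per step and bounces off the walls at -7 and 0.
  step 7: -6 → -4
  step 8: -4 → -2
  step 9: -2 → 0
  step 10: 0 → -2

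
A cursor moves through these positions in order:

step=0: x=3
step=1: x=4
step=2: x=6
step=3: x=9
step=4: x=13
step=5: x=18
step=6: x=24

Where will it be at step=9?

Taking differences between consecutive positions: +1, +2, +3, +4, +5, +6. These grow by +1 each step.
step 7: 24 + 7 → x=31
step 8: 31 + 8 → x=39
step 9: 39 + 9 → x=48

x=48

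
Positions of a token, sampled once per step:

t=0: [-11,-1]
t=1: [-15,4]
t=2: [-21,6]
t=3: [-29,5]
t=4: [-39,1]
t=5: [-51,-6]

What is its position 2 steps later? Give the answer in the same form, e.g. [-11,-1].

First differences are [-4,+5], [-6,+2], [-8,-1], [-10,-4], [-12,-7]; their common second difference is [-2,-3] (constant acceleration).
step 6: [-51,-6] + [-14,-10] → [-65,-16]
step 7: [-65,-16] + [-16,-13] → [-81,-29]

[-81,-29]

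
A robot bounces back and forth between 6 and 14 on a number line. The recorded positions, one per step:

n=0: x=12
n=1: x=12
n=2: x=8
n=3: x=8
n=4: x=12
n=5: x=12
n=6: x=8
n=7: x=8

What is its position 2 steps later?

The value travels 4 per step and bounces off the walls at 6 and 14.
  step 8: 8 → 12
  step 9: 12 → 12

x=12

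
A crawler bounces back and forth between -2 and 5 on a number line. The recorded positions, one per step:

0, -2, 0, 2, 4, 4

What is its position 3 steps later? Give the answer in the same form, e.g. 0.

-2

The value reflects between -2 and 5, moving 2 per step.
  step 6: 4 → 2
  step 7: 2 → 0
  step 8: 0 → -2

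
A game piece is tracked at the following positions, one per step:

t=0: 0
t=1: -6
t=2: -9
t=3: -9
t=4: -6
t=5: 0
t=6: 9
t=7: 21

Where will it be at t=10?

Taking differences between consecutive positions: -6, -3, +0, +3, +6, +9, +12. These grow by +3 each step.
step 8: 21 + 15 → 36
step 9: 36 + 18 → 54
step 10: 54 + 21 → 75

75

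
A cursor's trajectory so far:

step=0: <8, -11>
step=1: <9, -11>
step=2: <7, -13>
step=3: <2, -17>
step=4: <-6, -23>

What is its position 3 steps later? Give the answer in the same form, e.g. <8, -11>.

<-48, -53>

First differences are <+1, +0>, <-2, -2>, <-5, -4>, <-8, -6>; their common second difference is <-3, -2> (constant acceleration).
step 5: <-6, -23> + <-11, -8> → <-17, -31>
step 6: <-17, -31> + <-14, -10> → <-31, -41>
step 7: <-31, -41> + <-17, -12> → <-48, -53>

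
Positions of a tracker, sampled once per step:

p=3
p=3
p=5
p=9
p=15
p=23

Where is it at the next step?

Successive displacements: +0, +2, +4, +6, +8 — each changes by +2.
step 6: 23 + 10 → p=33

p=33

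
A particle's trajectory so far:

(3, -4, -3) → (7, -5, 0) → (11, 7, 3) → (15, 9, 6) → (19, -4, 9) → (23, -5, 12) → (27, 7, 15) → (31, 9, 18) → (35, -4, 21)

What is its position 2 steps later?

(43, 7, 27)

First: linear, +4 per step → 43 at step 10.
Second: cycles through -4, -5, 7, 9 every 4 steps. Step 10 lands at position 2 of the cycle → 7.
Third: linear, +3 per step → 27 at step 10.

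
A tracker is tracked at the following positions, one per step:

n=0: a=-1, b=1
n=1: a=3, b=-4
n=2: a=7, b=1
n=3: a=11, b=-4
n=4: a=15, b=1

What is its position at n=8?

a=31, b=1

The a coordinate changes by +4 each step, so at step 8 it is -1 + 8·(4) = 31.
The b coordinate repeats the cycle [1, -4] with period 2; step 8 mod 2 = 0, giving 1.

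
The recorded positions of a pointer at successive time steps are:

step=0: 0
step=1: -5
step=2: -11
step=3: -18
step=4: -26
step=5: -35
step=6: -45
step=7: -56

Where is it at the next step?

-68

Successive displacements: -5, -6, -7, -8, -9, -10, -11 — each changes by -1.
step 8: -56 − 12 → -68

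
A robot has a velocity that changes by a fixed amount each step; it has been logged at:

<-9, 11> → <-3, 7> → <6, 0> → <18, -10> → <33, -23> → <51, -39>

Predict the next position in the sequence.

<72, -58>

First differences are <+6, -4>, <+9, -7>, <+12, -10>, <+15, -13>, <+18, -16>; their common second difference is <+3, -3> (constant acceleration).
step 6: <51, -39> + <+21, -19> → <72, -58>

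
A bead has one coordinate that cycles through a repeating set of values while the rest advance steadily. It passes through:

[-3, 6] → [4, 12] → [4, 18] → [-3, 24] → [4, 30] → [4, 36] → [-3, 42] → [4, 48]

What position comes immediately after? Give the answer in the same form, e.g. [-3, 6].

The first coordinate repeats the cycle [-3, 4, 4] with period 3; step 8 mod 3 = 2, giving 4.
The second coordinate changes by +6 each step, so at step 8 it is 6 + 8·(6) = 54.

[4, 54]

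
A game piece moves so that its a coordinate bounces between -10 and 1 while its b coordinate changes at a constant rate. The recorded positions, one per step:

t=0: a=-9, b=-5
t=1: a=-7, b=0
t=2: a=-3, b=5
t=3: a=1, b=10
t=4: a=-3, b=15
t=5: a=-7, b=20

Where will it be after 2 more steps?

a=-5, b=30

The a coordinate travels 4 per step and bounces off the walls at -10 and 1.
  step 6: -7 → -9
  step 7: -9 → -5
The b coordinate changes by +5 each step: at step 7 it is 30.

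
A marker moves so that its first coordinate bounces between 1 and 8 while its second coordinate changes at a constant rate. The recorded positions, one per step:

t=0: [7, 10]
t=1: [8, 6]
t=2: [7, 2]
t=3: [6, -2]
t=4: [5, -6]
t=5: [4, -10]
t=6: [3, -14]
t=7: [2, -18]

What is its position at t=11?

The first coordinate travels 1 per step and bounces off the walls at 1 and 8.
  step 8: 2 → 1
  step 9: 1 → 2
  step 10: 2 → 3
  step 11: 3 → 4
The second coordinate changes by -4 each step: at step 11 it is -34.

[4, -34]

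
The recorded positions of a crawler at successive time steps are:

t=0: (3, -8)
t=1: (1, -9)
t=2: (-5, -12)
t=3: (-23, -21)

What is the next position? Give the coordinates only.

(-77, -48)

Step-to-step displacements: (-2, -1), (-6, -3), (-18, -9); each is 3× the previous.
step 4: (-23, -21) + (-54, -27) → (-77, -48)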